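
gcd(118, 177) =59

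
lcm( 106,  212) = 212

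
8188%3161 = 1866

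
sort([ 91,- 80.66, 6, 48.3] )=[-80.66,  6, 48.3, 91] 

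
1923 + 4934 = 6857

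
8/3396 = 2/849 = 0.00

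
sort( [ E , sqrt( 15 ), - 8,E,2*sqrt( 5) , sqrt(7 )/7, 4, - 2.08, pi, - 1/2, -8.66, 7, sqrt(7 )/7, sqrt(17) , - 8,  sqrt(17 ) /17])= [ - 8.66,-8, - 8, - 2.08, - 1/2,sqrt(17)/17 , sqrt( 7 )/7,sqrt(7 )/7,E, E, pi,sqrt( 15) , 4 , sqrt( 17 ), 2*sqrt( 5), 7] 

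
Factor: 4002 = 2^1  *  3^1*23^1 * 29^1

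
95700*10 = 957000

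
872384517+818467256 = 1690851773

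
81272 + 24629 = 105901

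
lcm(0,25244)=0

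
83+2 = 85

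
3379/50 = 67+29/50 = 67.58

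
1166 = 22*53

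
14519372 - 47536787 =-33017415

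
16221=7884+8337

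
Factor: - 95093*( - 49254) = 2^1*3^1*8209^1*95093^1 = 4683710622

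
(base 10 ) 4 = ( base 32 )4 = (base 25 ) 4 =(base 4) 10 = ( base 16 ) 4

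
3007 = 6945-3938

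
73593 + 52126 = 125719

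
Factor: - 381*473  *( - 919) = 3^1*11^1*43^1*127^1*919^1=165615747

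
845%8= 5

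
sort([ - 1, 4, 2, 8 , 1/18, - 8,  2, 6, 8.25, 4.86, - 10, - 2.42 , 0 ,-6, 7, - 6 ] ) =[ - 10, - 8,  -  6,  -  6, - 2.42, - 1, 0, 1/18,2, 2, 4, 4.86, 6 , 7,8, 8.25 ] 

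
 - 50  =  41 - 91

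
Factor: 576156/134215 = 2^2 *3^1 * 5^( - 1)*7^1 * 17^( - 1 )* 19^3*1579^(-1)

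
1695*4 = 6780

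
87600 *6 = 525600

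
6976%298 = 122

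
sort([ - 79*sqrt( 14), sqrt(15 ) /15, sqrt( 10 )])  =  [ - 79*sqrt( 14) , sqrt (15)/15, sqrt( 10 ) ] 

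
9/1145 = 9/1145 =0.01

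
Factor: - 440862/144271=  - 2^1*3^1*73477^1*144271^( - 1)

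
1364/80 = 341/20 = 17.05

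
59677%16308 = 10753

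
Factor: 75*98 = 7350  =  2^1*3^1 *5^2*7^2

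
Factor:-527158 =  - 2^1*229^1*1151^1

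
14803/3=4934 + 1/3 =4934.33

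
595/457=595/457 =1.30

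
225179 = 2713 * 83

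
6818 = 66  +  6752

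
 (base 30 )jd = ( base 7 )1462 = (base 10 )583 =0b1001000111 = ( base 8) 1107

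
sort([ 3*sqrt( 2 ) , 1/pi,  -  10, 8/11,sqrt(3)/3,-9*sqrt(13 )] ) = [ - 9*sqrt(13 )  , - 10,1/pi,sqrt(3)/3 , 8/11,3*sqrt( 2)]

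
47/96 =47/96 = 0.49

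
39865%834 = 667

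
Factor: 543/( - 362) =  - 2^( - 1 ) *3^1 = - 3/2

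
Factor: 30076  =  2^2*73^1*103^1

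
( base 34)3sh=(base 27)629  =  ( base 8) 10525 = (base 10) 4437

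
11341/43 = 263 + 32/43 = 263.74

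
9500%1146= 332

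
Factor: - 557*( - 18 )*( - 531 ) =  - 5323806 = - 2^1*3^4*59^1*557^1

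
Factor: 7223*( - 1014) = - 2^1 * 3^1 *13^2*31^1*233^1  =  -7324122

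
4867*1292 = 6288164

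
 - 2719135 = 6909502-9628637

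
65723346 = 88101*746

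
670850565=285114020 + 385736545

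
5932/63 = 94 + 10/63 = 94.16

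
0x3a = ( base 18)34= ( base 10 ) 58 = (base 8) 72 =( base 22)2E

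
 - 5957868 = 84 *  (-70927)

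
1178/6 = 196 + 1/3 = 196.33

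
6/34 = 3/17=0.18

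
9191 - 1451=7740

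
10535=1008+9527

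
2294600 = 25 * 91784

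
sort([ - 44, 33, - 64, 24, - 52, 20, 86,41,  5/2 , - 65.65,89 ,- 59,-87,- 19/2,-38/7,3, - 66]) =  [- 87, - 66, - 65.65, - 64 , - 59,  -  52,-44, - 19/2,-38/7, 5/2,3,20,24, 33,41, 86, 89 ] 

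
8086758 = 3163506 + 4923252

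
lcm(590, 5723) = 57230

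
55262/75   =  55262/75 = 736.83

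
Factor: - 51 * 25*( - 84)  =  2^2 * 3^2*5^2*  7^1*17^1 = 107100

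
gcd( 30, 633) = 3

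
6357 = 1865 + 4492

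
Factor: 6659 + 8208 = 14867= 14867^1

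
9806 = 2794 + 7012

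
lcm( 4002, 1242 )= 36018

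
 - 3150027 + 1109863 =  - 2040164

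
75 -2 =73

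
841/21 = 841/21 = 40.05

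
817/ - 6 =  - 817/6 = - 136.17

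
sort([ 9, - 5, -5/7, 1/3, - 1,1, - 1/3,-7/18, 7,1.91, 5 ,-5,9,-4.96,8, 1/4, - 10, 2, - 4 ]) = [ - 10,-5,-5,-4.96, -4, - 1,-5/7 ,-7/18,-1/3, 1/4, 1/3, 1,1.91,2, 5, 7,8, 9,9]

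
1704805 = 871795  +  833010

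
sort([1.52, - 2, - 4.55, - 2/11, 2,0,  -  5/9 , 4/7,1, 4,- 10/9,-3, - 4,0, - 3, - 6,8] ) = [-6, - 4.55, - 4, - 3, - 3,- 2, - 10/9, - 5/9, - 2/11,0,0,4/7,1, 1.52 , 2,4, 8]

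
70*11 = 770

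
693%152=85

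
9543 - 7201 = 2342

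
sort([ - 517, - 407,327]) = [ - 517, - 407 , 327]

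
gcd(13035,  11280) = 15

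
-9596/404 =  - 2399/101 = - 23.75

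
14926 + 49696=64622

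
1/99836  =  1/99836=   0.00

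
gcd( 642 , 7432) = 2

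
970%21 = 4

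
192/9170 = 96/4585 = 0.02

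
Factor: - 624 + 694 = 2^1*5^1*7^1=70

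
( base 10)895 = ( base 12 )627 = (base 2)1101111111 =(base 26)18B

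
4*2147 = 8588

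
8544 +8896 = 17440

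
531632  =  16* 33227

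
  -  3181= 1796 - 4977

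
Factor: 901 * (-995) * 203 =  - 181988485 = - 5^1*7^1* 17^1 * 29^1 * 53^1 * 199^1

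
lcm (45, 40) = 360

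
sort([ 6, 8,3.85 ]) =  [3.85 , 6,  8] 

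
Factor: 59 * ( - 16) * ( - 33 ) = 31152 = 2^4 *3^1*11^1 * 59^1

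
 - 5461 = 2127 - 7588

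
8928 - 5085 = 3843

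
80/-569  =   - 80/569  =  - 0.14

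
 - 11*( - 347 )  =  3817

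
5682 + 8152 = 13834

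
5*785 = 3925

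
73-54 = 19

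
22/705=22/705 = 0.03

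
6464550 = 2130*3035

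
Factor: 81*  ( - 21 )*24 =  - 2^3*3^6*7^1 = - 40824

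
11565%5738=89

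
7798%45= 13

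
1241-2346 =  - 1105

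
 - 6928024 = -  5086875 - 1841149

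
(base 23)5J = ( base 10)134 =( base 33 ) 42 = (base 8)206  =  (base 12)B2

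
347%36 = 23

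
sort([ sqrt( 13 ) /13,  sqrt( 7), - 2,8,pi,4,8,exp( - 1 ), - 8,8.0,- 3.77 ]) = [ - 8, -3.77, - 2,sqrt( 13 ) /13,exp( - 1), sqrt( 7 ), pi,  4,8, 8,8.0]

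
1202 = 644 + 558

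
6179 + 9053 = 15232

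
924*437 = 403788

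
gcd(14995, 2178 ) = 1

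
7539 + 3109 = 10648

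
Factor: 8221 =8221^1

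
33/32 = 1 + 1/32 = 1.03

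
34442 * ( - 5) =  - 172210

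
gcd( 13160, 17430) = 70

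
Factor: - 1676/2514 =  - 2/3=- 2^1*3^( - 1)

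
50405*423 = 21321315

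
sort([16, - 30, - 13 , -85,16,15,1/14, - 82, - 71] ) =[ - 85, - 82, - 71, - 30, - 13,1/14,15,16,16]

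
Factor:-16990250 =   -  2^1*5^3*67961^1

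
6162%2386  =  1390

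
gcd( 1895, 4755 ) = 5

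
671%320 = 31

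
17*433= 7361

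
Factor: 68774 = 2^1*137^1*251^1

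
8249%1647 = 14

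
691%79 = 59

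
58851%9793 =93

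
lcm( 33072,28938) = 231504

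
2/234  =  1/117 = 0.01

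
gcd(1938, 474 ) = 6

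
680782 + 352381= 1033163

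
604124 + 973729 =1577853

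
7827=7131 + 696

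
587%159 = 110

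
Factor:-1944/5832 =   -  1/3= -3^ (-1 )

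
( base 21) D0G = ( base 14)2149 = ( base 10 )5749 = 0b1011001110101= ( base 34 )4X3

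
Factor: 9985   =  5^1*1997^1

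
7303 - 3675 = 3628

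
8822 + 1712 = 10534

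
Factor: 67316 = 2^2*16829^1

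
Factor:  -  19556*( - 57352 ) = 1121575712  =  2^5*67^1*107^1*4889^1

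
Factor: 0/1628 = 0^1 = 0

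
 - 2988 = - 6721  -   - 3733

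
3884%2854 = 1030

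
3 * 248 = 744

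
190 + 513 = 703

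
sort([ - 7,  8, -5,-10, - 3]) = [-10,-7, - 5 ,-3,  8]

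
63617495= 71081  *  895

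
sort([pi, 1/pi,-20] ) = [ - 20, 1/pi,  pi ] 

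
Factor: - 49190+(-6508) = -55698 = -  2^1*3^1 * 9283^1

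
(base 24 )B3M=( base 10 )6430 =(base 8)14436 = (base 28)85I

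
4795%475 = 45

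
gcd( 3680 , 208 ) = 16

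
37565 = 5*7513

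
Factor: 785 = 5^1*157^1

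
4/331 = 4/331 = 0.01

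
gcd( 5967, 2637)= 9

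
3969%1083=720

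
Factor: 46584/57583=2^3  *  3^2*89^( - 1)  =  72/89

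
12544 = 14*896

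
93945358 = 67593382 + 26351976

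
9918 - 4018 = 5900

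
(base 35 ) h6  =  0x259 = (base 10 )601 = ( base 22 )157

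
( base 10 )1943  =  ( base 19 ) 575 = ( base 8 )3627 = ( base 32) 1SN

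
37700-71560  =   - 33860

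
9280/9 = 9280/9 = 1031.11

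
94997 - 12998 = 81999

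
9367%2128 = 855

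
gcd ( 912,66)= 6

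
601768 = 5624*107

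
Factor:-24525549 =-3^2 * 149^1*18289^1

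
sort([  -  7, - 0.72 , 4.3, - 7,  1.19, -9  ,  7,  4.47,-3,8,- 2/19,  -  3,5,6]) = [ - 9 , - 7,-7, - 3,  -  3 , - 0.72, - 2/19 , 1.19,4.3,4.47,5,6,7, 8]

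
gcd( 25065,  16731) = 9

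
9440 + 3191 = 12631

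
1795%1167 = 628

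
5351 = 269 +5082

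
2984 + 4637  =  7621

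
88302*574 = 50685348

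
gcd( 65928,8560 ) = 8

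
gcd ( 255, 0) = 255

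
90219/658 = 90219/658=137.11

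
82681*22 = 1818982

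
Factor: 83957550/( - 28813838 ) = -3^1*  5^2*61^( - 1)*103^( - 1) * 107^1*2293^( - 1 )*5231^1 = - 41978775/14406919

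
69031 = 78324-9293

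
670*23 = 15410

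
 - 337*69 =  - 23253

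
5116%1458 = 742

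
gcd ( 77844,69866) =2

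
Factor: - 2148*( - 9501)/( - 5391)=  - 2267572/599  =  -2^2*179^1*599^( - 1)*3167^1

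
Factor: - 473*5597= - 2647381 = -11^1*29^1*43^1*193^1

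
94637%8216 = 4261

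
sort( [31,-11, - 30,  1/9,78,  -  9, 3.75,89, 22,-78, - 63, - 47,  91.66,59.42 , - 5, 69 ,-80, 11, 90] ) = [- 80,-78, - 63,-47, - 30 , -11, - 9, - 5, 1/9, 3.75,  11, 22,31,59.42, 69,  78, 89,90, 91.66 ] 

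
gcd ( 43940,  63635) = 65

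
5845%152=69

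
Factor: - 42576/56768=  -3/4 = - 2^(-2)*3^1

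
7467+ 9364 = 16831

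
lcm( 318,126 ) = 6678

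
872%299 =274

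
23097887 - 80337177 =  - 57239290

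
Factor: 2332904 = 2^3*7^1 *41659^1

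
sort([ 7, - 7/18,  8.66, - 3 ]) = [ - 3, - 7/18,7, 8.66 ]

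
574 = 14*41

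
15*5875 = 88125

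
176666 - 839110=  - 662444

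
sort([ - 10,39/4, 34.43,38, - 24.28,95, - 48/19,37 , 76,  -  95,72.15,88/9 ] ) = [ - 95, - 24.28,  -  10, - 48/19,39/4,88/9 , 34.43,37,38,72.15 , 76,95]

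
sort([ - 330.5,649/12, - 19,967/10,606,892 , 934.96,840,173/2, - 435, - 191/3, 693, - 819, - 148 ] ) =[ - 819, - 435, - 330.5, - 148, - 191/3,-19,649/12,173/2,967/10,  606,693, 840,892, 934.96 ] 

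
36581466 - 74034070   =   - 37452604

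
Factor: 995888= 2^4*67^1*929^1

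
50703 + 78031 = 128734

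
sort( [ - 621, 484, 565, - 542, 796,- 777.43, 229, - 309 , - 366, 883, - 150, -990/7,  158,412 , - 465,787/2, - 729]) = [ - 777.43,-729, - 621,  -  542 ,  -  465, - 366, - 309, - 150, - 990/7, 158, 229, 787/2, 412, 484, 565,796, 883]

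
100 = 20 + 80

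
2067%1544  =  523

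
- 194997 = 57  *( - 3421 ) 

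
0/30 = 0 = 0.00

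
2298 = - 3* ( - 766)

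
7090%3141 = 808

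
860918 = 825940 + 34978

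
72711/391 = 72711/391 =185.96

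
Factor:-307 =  - 307^1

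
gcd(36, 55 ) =1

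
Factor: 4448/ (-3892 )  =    -  8/7 = -2^3*7^( -1)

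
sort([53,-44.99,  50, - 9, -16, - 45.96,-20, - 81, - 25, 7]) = [ - 81, - 45.96, - 44.99, - 25, - 20,-16, - 9, 7, 50, 53 ] 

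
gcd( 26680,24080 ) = 40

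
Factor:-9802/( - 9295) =58/55 = 2^1*5^ ( - 1 ) * 11^( - 1 )*29^1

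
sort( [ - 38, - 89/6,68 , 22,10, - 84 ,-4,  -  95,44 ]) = [ - 95, - 84, - 38, - 89/6, - 4, 10, 22,44, 68]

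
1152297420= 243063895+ 909233525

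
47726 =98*487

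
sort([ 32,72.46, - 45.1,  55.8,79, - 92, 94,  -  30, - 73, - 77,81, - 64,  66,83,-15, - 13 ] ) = [ - 92, - 77, - 73, - 64 ,  -  45.1,-30, - 15, - 13 , 32, 55.8,66,72.46,79, 81, 83 , 94 ] 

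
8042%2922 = 2198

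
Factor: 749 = 7^1*107^1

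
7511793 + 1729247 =9241040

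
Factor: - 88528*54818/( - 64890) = 2^4*3^( - 2) * 5^(-1)*7^( - 1 ) * 11^1*103^( - 1) * 503^1*27409^1 = 2426463952/32445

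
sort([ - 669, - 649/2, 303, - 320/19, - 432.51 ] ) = [ - 669, - 432.51, - 649/2, - 320/19 , 303]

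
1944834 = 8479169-6534335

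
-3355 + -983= - 4338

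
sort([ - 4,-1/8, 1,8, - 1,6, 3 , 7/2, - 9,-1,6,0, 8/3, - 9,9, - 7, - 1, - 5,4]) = [ - 9, - 9, - 7, - 5, - 4, - 1, - 1, - 1, - 1/8, 0, 1, 8/3,3, 7/2,4, 6,6, 8, 9 ]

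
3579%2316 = 1263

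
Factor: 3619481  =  19^1*197^1*967^1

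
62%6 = 2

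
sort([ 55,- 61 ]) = [ - 61 , 55] 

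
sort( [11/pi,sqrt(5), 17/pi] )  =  [sqrt(5),11/pi,17/pi] 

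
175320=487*360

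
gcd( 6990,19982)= 2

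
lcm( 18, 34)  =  306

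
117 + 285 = 402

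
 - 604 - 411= -1015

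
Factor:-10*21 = -2^1*3^1 *5^1*7^1 = - 210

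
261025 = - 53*( - 4925) 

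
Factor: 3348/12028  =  3^3* 97^ (-1)  =  27/97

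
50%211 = 50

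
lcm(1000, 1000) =1000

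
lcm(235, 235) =235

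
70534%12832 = 6374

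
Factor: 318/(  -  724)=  - 2^( - 1 )*3^1*53^1*181^(  -  1 ) = -159/362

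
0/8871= 0=0.00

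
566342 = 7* 80906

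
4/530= 2/265 =0.01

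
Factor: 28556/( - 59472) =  - 121/252= - 2^( - 2)* 3^ ( - 2) * 7^( - 1 )*11^2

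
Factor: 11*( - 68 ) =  - 2^2 * 11^1*17^1 = - 748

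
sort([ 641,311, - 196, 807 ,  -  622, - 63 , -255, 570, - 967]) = [  -  967 ,-622, - 255,-196, - 63,311,570 , 641,  807]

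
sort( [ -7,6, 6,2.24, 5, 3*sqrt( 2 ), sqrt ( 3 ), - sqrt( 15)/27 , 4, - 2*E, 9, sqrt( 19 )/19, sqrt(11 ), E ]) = [ - 7,-2*E, - sqrt(15 ) /27, sqrt(19) /19,  sqrt( 3),2.24, E, sqrt ( 11 ), 4,3* sqrt(2 ),5,6,6, 9]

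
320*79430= 25417600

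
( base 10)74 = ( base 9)82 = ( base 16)4A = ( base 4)1022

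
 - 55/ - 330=1/6 = 0.17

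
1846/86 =923/43 = 21.47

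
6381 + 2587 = 8968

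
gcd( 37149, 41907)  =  183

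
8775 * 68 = 596700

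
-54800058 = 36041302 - 90841360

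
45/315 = 1/7 = 0.14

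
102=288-186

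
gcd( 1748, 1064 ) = 76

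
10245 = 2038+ 8207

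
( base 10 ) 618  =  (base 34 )i6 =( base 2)1001101010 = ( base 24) 11I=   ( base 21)189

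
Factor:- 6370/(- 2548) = 5/2 = 2^ ( - 1)*5^1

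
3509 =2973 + 536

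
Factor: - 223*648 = - 2^3*3^4*223^1 = - 144504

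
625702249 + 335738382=961440631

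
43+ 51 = 94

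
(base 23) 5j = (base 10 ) 134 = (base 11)112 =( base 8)206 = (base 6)342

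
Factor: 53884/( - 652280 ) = - 19/230 = - 2^( - 1 )*5^( - 1) *19^1*23^( - 1) 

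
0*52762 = 0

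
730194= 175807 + 554387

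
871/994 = 871/994 = 0.88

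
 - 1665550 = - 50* 33311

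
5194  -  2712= 2482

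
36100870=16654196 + 19446674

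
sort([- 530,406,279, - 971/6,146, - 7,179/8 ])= [-530,-971/6,-7, 179/8,146 , 279,406]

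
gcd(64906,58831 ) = 1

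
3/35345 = 3/35345  =  0.00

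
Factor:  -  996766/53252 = -2^(- 1) *433^1*1151^1 * 13313^( - 1)=- 498383/26626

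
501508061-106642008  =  394866053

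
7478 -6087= 1391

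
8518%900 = 418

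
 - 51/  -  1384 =51/1384=0.04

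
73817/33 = 73817/33  =  2236.88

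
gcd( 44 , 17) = 1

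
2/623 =2/623  =  0.00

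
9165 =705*13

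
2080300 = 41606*50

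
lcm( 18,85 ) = 1530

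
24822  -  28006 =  - 3184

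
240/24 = 10 = 10.00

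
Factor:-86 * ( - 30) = 2580 = 2^2*3^1  *5^1*43^1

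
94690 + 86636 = 181326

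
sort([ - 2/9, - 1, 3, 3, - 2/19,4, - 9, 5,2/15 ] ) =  [ - 9, - 1,-2/9, -2/19, 2/15, 3, 3,4,5] 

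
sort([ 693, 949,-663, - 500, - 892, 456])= [ - 892,  -  663,-500, 456,693, 949 ]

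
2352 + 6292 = 8644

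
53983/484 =111 +259/484 = 111.54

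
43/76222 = 43/76222  =  0.00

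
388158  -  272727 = 115431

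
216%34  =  12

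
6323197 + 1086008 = 7409205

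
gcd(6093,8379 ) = 9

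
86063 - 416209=- 330146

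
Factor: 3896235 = 3^3*5^1 * 7^2 * 19^1*31^1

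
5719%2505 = 709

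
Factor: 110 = 2^1*5^1*11^1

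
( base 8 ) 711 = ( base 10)457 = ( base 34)df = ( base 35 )D2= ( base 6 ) 2041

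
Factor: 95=5^1*19^1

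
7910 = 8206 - 296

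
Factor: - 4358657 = -19^1*229403^1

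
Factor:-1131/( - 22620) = 2^ (  -  2)*  5^( - 1) = 1/20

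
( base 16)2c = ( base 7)62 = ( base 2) 101100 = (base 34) 1A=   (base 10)44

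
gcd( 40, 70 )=10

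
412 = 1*412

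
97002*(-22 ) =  - 2134044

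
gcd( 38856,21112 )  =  8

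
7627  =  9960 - 2333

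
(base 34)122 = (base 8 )2312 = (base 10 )1226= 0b10011001010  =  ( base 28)1fm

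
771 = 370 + 401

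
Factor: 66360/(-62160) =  - 79/74 = - 2^(  -  1)*37^( - 1) *79^1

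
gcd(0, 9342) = 9342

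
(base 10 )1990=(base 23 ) 3hc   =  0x7C6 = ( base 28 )2F2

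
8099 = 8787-688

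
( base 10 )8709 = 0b10001000000101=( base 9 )12846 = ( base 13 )3C6C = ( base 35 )73T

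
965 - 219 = 746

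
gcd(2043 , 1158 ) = 3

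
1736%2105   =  1736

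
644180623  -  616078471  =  28102152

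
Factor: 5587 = 37^1*151^1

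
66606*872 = 58080432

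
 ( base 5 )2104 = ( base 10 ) 279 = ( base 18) F9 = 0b100010111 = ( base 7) 546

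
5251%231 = 169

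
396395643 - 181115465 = 215280178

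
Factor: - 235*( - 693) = 162855  =  3^2*5^1*7^1 * 11^1 * 47^1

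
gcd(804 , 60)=12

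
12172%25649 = 12172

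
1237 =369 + 868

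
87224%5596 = 3284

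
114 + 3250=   3364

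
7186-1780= 5406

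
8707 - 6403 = 2304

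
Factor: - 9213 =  - 3^1*37^1 * 83^1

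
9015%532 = 503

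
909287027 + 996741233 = 1906028260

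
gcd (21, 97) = 1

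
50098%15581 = 3355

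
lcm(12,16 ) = 48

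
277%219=58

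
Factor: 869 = 11^1*79^1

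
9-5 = 4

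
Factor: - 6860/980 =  - 7^1=- 7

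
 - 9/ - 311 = 9/311= 0.03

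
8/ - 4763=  - 8/4763 = - 0.00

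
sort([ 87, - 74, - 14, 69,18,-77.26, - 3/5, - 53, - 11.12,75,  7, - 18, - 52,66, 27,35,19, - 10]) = [ - 77.26,  -  74, -53,  -  52, - 18, - 14, - 11.12, - 10, - 3/5,7,18 , 19,27,35,66,69,75 , 87] 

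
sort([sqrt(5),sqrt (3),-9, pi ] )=[ - 9, sqrt(3) , sqrt( 5 ),pi ]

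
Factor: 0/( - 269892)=0^1=0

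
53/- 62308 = -1 + 62255/62308 = - 0.00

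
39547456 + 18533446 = 58080902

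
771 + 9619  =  10390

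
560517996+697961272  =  1258479268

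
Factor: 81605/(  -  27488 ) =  -95/32 = - 2^ ( - 5)*5^1*19^1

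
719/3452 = 719/3452 = 0.21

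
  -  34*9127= - 310318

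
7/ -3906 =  - 1/558 = - 0.00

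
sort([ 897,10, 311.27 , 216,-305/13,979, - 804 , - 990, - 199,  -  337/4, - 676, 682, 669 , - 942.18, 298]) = [-990,-942.18, - 804 , - 676, - 199,  -  337/4, - 305/13, 10,216, 298, 311.27, 669, 682,897, 979]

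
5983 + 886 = 6869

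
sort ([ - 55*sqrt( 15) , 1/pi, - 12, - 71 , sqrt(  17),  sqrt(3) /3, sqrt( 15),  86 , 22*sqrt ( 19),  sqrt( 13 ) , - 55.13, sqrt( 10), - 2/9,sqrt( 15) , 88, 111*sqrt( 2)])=[ - 55*sqrt(15), - 71, - 55.13, - 12, - 2/9, 1/pi, sqrt(3)/3, sqrt( 10 ),sqrt ( 13), sqrt(15), sqrt( 15 ),sqrt(17),86, 88,22*sqrt (19),111 * sqrt ( 2)] 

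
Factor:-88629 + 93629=5000 = 2^3*5^4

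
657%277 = 103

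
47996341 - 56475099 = - 8478758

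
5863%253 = 44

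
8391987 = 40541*207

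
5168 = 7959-2791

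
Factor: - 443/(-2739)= 3^( - 1) *11^ (  -  1 )*83^(-1 ) *443^1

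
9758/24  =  4879/12 = 406.58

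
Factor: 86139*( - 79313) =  - 6831942507 = - 3^2*13^1*17^1*563^1*6101^1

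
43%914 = 43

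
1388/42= 33  +  1/21= 33.05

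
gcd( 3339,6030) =9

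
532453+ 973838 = 1506291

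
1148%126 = 14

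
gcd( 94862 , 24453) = 1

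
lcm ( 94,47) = 94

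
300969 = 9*33441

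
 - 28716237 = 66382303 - 95098540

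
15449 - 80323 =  - 64874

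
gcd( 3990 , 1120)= 70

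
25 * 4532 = 113300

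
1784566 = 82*21763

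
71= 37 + 34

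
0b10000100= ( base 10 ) 132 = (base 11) 110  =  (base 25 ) 57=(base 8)204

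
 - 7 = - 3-4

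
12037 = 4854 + 7183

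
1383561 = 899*1539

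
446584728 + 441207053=887791781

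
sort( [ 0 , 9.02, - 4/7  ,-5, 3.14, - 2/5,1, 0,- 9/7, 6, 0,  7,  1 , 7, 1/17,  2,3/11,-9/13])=[ - 5,-9/7,-9/13, - 4/7, - 2/5, 0, 0, 0 , 1/17,3/11,  1, 1,2, 3.14,  6,7, 7, 9.02 ]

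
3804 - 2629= 1175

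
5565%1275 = 465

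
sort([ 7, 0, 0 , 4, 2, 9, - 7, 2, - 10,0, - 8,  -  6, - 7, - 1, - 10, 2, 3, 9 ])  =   [-10, - 10, - 8, - 7,-7, - 6,  -  1, 0,0, 0,2 , 2,2, 3, 4, 7, 9, 9] 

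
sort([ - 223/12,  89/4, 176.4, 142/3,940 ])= [ - 223/12,89/4 , 142/3, 176.4,  940 ]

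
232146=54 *4299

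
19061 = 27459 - 8398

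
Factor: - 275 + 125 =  - 150 = -2^1*3^1*5^2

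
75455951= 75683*997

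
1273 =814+459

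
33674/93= 362 + 8/93 = 362.09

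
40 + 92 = 132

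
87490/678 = 43745/339 = 129.04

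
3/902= 3/902 = 0.00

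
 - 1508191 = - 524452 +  - 983739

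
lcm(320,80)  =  320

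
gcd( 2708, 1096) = 4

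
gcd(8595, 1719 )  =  1719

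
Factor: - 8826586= - 2^1*4413293^1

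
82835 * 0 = 0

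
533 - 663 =-130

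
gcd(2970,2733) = 3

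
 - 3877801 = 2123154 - 6000955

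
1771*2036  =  3605756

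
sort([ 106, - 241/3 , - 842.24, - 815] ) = [ - 842.24, - 815, - 241/3,106] 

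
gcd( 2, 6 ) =2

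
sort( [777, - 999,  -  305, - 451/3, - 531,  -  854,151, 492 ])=[ - 999,-854,  -  531, - 305, - 451/3, 151, 492,777]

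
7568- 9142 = - 1574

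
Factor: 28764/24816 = 51/44 = 2^( - 2)*3^1*11^(-1)*17^1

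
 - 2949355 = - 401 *7355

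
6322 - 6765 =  - 443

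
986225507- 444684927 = 541540580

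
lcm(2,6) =6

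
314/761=314/761 = 0.41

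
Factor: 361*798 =288078=2^1*3^1*7^1*19^3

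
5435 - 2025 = 3410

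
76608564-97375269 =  - 20766705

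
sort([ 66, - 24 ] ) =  [ - 24, 66 ] 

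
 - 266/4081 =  - 1 + 545/583 = - 0.07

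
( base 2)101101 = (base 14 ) 33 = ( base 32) 1D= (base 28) 1H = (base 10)45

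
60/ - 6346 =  - 1 + 3143/3173 = - 0.01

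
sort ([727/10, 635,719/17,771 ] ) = [ 719/17,727/10,635,771 ]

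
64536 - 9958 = 54578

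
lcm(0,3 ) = 0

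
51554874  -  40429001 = 11125873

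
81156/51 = 1591+5/17 = 1591.29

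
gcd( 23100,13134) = 66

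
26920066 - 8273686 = 18646380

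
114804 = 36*3189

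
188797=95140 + 93657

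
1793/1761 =1+32/1761=   1.02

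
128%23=13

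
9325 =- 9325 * ( - 1) 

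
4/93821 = 4/93821 = 0.00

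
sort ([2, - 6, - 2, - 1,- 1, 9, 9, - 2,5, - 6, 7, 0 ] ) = [ - 6,-6, - 2, - 2, - 1, - 1,0, 2, 5, 7, 9, 9]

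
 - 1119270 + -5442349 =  - 6561619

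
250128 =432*579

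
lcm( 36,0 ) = 0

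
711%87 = 15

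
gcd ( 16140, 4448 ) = 4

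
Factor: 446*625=2^1*5^4 * 223^1 = 278750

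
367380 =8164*45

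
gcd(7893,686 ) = 1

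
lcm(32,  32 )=32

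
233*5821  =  1356293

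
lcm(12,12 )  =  12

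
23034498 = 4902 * 4699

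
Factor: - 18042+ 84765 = 66723  =  3^1*23^1 * 967^1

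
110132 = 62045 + 48087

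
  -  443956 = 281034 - 724990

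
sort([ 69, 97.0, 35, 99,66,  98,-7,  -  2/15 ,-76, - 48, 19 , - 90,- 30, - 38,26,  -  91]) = [-91,-90, - 76, - 48, - 38 , - 30, - 7,  -  2/15, 19, 26,35,66,69,97.0, 98 , 99]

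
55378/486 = 113 + 230/243 = 113.95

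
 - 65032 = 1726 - 66758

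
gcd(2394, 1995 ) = 399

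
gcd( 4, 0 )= 4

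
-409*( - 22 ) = 8998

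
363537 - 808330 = -444793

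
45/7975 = 9/1595=0.01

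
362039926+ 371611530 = 733651456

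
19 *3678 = 69882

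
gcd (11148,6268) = 4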